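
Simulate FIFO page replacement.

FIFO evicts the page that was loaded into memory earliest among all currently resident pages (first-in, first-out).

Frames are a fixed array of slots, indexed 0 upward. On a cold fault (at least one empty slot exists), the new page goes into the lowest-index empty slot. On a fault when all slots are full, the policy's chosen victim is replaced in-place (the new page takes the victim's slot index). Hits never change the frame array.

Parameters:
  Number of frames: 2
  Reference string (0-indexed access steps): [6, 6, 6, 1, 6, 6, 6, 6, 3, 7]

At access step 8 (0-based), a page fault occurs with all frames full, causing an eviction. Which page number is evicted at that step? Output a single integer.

Step 0: ref 6 -> FAULT, frames=[6,-]
Step 1: ref 6 -> HIT, frames=[6,-]
Step 2: ref 6 -> HIT, frames=[6,-]
Step 3: ref 1 -> FAULT, frames=[6,1]
Step 4: ref 6 -> HIT, frames=[6,1]
Step 5: ref 6 -> HIT, frames=[6,1]
Step 6: ref 6 -> HIT, frames=[6,1]
Step 7: ref 6 -> HIT, frames=[6,1]
Step 8: ref 3 -> FAULT, evict 6, frames=[3,1]
At step 8: evicted page 6

Answer: 6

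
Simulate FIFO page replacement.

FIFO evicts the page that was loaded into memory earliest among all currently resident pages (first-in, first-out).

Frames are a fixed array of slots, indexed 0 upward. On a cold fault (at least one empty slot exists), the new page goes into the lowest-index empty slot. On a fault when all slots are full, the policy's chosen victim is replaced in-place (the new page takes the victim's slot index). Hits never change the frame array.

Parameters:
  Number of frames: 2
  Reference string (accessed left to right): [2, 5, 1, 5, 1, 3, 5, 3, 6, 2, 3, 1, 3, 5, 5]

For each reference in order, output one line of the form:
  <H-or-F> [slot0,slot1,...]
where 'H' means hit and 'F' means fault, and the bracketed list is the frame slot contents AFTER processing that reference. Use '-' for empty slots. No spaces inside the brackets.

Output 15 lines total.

F [2,-]
F [2,5]
F [1,5]
H [1,5]
H [1,5]
F [1,3]
F [5,3]
H [5,3]
F [5,6]
F [2,6]
F [2,3]
F [1,3]
H [1,3]
F [1,5]
H [1,5]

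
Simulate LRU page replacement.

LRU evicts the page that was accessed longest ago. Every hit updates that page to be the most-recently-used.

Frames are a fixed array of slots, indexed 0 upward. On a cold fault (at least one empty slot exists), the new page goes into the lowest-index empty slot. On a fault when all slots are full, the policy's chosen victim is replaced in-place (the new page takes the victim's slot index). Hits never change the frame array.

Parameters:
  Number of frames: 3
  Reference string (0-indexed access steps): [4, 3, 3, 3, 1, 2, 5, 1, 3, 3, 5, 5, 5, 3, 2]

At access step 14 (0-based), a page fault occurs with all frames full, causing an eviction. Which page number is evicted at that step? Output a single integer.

Step 0: ref 4 -> FAULT, frames=[4,-,-]
Step 1: ref 3 -> FAULT, frames=[4,3,-]
Step 2: ref 3 -> HIT, frames=[4,3,-]
Step 3: ref 3 -> HIT, frames=[4,3,-]
Step 4: ref 1 -> FAULT, frames=[4,3,1]
Step 5: ref 2 -> FAULT, evict 4, frames=[2,3,1]
Step 6: ref 5 -> FAULT, evict 3, frames=[2,5,1]
Step 7: ref 1 -> HIT, frames=[2,5,1]
Step 8: ref 3 -> FAULT, evict 2, frames=[3,5,1]
Step 9: ref 3 -> HIT, frames=[3,5,1]
Step 10: ref 5 -> HIT, frames=[3,5,1]
Step 11: ref 5 -> HIT, frames=[3,5,1]
Step 12: ref 5 -> HIT, frames=[3,5,1]
Step 13: ref 3 -> HIT, frames=[3,5,1]
Step 14: ref 2 -> FAULT, evict 1, frames=[3,5,2]
At step 14: evicted page 1

Answer: 1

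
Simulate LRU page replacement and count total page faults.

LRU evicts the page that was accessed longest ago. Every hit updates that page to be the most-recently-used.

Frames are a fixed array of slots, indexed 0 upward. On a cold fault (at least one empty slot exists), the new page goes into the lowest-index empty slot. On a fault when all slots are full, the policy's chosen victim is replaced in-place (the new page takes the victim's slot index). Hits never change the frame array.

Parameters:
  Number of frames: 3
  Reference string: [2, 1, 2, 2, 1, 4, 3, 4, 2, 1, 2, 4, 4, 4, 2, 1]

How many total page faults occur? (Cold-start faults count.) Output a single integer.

Answer: 6

Derivation:
Step 0: ref 2 → FAULT, frames=[2,-,-]
Step 1: ref 1 → FAULT, frames=[2,1,-]
Step 2: ref 2 → HIT, frames=[2,1,-]
Step 3: ref 2 → HIT, frames=[2,1,-]
Step 4: ref 1 → HIT, frames=[2,1,-]
Step 5: ref 4 → FAULT, frames=[2,1,4]
Step 6: ref 3 → FAULT (evict 2), frames=[3,1,4]
Step 7: ref 4 → HIT, frames=[3,1,4]
Step 8: ref 2 → FAULT (evict 1), frames=[3,2,4]
Step 9: ref 1 → FAULT (evict 3), frames=[1,2,4]
Step 10: ref 2 → HIT, frames=[1,2,4]
Step 11: ref 4 → HIT, frames=[1,2,4]
Step 12: ref 4 → HIT, frames=[1,2,4]
Step 13: ref 4 → HIT, frames=[1,2,4]
Step 14: ref 2 → HIT, frames=[1,2,4]
Step 15: ref 1 → HIT, frames=[1,2,4]
Total faults: 6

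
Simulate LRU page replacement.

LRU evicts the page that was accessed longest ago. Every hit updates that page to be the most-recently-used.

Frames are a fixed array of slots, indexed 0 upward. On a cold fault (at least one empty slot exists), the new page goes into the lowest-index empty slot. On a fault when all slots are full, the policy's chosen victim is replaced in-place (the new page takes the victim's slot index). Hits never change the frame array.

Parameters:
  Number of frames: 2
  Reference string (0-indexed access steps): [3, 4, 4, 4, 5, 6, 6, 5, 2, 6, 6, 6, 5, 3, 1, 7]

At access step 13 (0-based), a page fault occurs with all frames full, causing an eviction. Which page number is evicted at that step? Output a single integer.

Step 0: ref 3 -> FAULT, frames=[3,-]
Step 1: ref 4 -> FAULT, frames=[3,4]
Step 2: ref 4 -> HIT, frames=[3,4]
Step 3: ref 4 -> HIT, frames=[3,4]
Step 4: ref 5 -> FAULT, evict 3, frames=[5,4]
Step 5: ref 6 -> FAULT, evict 4, frames=[5,6]
Step 6: ref 6 -> HIT, frames=[5,6]
Step 7: ref 5 -> HIT, frames=[5,6]
Step 8: ref 2 -> FAULT, evict 6, frames=[5,2]
Step 9: ref 6 -> FAULT, evict 5, frames=[6,2]
Step 10: ref 6 -> HIT, frames=[6,2]
Step 11: ref 6 -> HIT, frames=[6,2]
Step 12: ref 5 -> FAULT, evict 2, frames=[6,5]
Step 13: ref 3 -> FAULT, evict 6, frames=[3,5]
At step 13: evicted page 6

Answer: 6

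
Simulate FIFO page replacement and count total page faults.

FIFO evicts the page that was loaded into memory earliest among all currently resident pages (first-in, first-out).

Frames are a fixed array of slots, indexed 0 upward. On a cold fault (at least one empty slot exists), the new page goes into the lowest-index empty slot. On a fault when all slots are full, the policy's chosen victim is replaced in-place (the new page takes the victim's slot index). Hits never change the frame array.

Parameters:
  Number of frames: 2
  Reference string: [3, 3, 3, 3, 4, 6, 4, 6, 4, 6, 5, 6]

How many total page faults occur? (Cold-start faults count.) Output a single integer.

Step 0: ref 3 → FAULT, frames=[3,-]
Step 1: ref 3 → HIT, frames=[3,-]
Step 2: ref 3 → HIT, frames=[3,-]
Step 3: ref 3 → HIT, frames=[3,-]
Step 4: ref 4 → FAULT, frames=[3,4]
Step 5: ref 6 → FAULT (evict 3), frames=[6,4]
Step 6: ref 4 → HIT, frames=[6,4]
Step 7: ref 6 → HIT, frames=[6,4]
Step 8: ref 4 → HIT, frames=[6,4]
Step 9: ref 6 → HIT, frames=[6,4]
Step 10: ref 5 → FAULT (evict 4), frames=[6,5]
Step 11: ref 6 → HIT, frames=[6,5]
Total faults: 4

Answer: 4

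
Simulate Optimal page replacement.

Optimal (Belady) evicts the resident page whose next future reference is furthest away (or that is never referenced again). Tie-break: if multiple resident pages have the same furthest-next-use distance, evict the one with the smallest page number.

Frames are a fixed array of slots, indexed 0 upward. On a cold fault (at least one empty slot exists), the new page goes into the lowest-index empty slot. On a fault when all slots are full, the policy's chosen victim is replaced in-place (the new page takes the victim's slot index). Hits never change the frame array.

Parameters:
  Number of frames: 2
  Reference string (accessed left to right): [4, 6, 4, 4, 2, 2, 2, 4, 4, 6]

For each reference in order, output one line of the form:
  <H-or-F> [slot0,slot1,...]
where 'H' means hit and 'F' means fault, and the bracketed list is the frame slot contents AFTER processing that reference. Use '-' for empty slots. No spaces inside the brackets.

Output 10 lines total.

F [4,-]
F [4,6]
H [4,6]
H [4,6]
F [4,2]
H [4,2]
H [4,2]
H [4,2]
H [4,2]
F [4,6]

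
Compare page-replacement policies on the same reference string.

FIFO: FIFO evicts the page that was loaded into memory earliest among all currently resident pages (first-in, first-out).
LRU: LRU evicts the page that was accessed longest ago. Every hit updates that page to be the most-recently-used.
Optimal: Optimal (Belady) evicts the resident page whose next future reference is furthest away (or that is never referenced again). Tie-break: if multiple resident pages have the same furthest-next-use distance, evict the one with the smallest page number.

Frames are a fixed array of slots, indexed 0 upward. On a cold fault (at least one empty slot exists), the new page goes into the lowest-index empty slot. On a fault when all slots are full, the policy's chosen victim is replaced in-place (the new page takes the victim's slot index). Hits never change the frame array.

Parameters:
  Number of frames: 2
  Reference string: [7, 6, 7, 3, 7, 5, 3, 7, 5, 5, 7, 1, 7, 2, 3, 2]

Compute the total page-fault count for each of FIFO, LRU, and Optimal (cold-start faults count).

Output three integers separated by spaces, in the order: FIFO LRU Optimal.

--- FIFO ---
  step 0: ref 7 -> FAULT, frames=[7,-] (faults so far: 1)
  step 1: ref 6 -> FAULT, frames=[7,6] (faults so far: 2)
  step 2: ref 7 -> HIT, frames=[7,6] (faults so far: 2)
  step 3: ref 3 -> FAULT, evict 7, frames=[3,6] (faults so far: 3)
  step 4: ref 7 -> FAULT, evict 6, frames=[3,7] (faults so far: 4)
  step 5: ref 5 -> FAULT, evict 3, frames=[5,7] (faults so far: 5)
  step 6: ref 3 -> FAULT, evict 7, frames=[5,3] (faults so far: 6)
  step 7: ref 7 -> FAULT, evict 5, frames=[7,3] (faults so far: 7)
  step 8: ref 5 -> FAULT, evict 3, frames=[7,5] (faults so far: 8)
  step 9: ref 5 -> HIT, frames=[7,5] (faults so far: 8)
  step 10: ref 7 -> HIT, frames=[7,5] (faults so far: 8)
  step 11: ref 1 -> FAULT, evict 7, frames=[1,5] (faults so far: 9)
  step 12: ref 7 -> FAULT, evict 5, frames=[1,7] (faults so far: 10)
  step 13: ref 2 -> FAULT, evict 1, frames=[2,7] (faults so far: 11)
  step 14: ref 3 -> FAULT, evict 7, frames=[2,3] (faults so far: 12)
  step 15: ref 2 -> HIT, frames=[2,3] (faults so far: 12)
  FIFO total faults: 12
--- LRU ---
  step 0: ref 7 -> FAULT, frames=[7,-] (faults so far: 1)
  step 1: ref 6 -> FAULT, frames=[7,6] (faults so far: 2)
  step 2: ref 7 -> HIT, frames=[7,6] (faults so far: 2)
  step 3: ref 3 -> FAULT, evict 6, frames=[7,3] (faults so far: 3)
  step 4: ref 7 -> HIT, frames=[7,3] (faults so far: 3)
  step 5: ref 5 -> FAULT, evict 3, frames=[7,5] (faults so far: 4)
  step 6: ref 3 -> FAULT, evict 7, frames=[3,5] (faults so far: 5)
  step 7: ref 7 -> FAULT, evict 5, frames=[3,7] (faults so far: 6)
  step 8: ref 5 -> FAULT, evict 3, frames=[5,7] (faults so far: 7)
  step 9: ref 5 -> HIT, frames=[5,7] (faults so far: 7)
  step 10: ref 7 -> HIT, frames=[5,7] (faults so far: 7)
  step 11: ref 1 -> FAULT, evict 5, frames=[1,7] (faults so far: 8)
  step 12: ref 7 -> HIT, frames=[1,7] (faults so far: 8)
  step 13: ref 2 -> FAULT, evict 1, frames=[2,7] (faults so far: 9)
  step 14: ref 3 -> FAULT, evict 7, frames=[2,3] (faults so far: 10)
  step 15: ref 2 -> HIT, frames=[2,3] (faults so far: 10)
  LRU total faults: 10
--- Optimal ---
  step 0: ref 7 -> FAULT, frames=[7,-] (faults so far: 1)
  step 1: ref 6 -> FAULT, frames=[7,6] (faults so far: 2)
  step 2: ref 7 -> HIT, frames=[7,6] (faults so far: 2)
  step 3: ref 3 -> FAULT, evict 6, frames=[7,3] (faults so far: 3)
  step 4: ref 7 -> HIT, frames=[7,3] (faults so far: 3)
  step 5: ref 5 -> FAULT, evict 7, frames=[5,3] (faults so far: 4)
  step 6: ref 3 -> HIT, frames=[5,3] (faults so far: 4)
  step 7: ref 7 -> FAULT, evict 3, frames=[5,7] (faults so far: 5)
  step 8: ref 5 -> HIT, frames=[5,7] (faults so far: 5)
  step 9: ref 5 -> HIT, frames=[5,7] (faults so far: 5)
  step 10: ref 7 -> HIT, frames=[5,7] (faults so far: 5)
  step 11: ref 1 -> FAULT, evict 5, frames=[1,7] (faults so far: 6)
  step 12: ref 7 -> HIT, frames=[1,7] (faults so far: 6)
  step 13: ref 2 -> FAULT, evict 1, frames=[2,7] (faults so far: 7)
  step 14: ref 3 -> FAULT, evict 7, frames=[2,3] (faults so far: 8)
  step 15: ref 2 -> HIT, frames=[2,3] (faults so far: 8)
  Optimal total faults: 8

Answer: 12 10 8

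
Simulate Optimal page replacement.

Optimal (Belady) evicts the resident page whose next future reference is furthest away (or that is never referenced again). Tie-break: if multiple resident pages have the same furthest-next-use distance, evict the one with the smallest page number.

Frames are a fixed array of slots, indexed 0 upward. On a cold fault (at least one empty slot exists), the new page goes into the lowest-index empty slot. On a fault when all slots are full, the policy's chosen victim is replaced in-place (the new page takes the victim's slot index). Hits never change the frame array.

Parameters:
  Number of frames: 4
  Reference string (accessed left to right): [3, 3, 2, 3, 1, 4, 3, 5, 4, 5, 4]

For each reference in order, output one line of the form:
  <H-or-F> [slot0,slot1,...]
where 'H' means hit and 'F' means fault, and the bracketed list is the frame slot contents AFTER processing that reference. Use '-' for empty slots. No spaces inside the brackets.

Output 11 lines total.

F [3,-,-,-]
H [3,-,-,-]
F [3,2,-,-]
H [3,2,-,-]
F [3,2,1,-]
F [3,2,1,4]
H [3,2,1,4]
F [3,2,5,4]
H [3,2,5,4]
H [3,2,5,4]
H [3,2,5,4]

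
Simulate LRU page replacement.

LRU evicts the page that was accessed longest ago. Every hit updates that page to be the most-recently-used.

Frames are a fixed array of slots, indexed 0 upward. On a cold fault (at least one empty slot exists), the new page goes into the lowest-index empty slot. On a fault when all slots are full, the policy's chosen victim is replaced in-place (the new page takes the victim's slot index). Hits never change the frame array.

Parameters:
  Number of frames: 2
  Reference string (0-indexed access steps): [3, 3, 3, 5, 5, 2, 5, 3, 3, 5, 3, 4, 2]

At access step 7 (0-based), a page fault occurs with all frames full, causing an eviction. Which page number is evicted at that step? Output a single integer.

Answer: 2

Derivation:
Step 0: ref 3 -> FAULT, frames=[3,-]
Step 1: ref 3 -> HIT, frames=[3,-]
Step 2: ref 3 -> HIT, frames=[3,-]
Step 3: ref 5 -> FAULT, frames=[3,5]
Step 4: ref 5 -> HIT, frames=[3,5]
Step 5: ref 2 -> FAULT, evict 3, frames=[2,5]
Step 6: ref 5 -> HIT, frames=[2,5]
Step 7: ref 3 -> FAULT, evict 2, frames=[3,5]
At step 7: evicted page 2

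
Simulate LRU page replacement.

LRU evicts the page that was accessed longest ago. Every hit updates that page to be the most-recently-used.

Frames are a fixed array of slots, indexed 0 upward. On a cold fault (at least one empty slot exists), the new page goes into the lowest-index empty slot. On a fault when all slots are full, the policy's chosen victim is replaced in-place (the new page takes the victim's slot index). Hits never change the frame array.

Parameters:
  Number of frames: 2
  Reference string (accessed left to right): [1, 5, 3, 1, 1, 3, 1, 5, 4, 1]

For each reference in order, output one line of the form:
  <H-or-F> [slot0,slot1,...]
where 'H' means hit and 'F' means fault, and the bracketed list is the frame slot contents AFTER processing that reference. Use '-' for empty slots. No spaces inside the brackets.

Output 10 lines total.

F [1,-]
F [1,5]
F [3,5]
F [3,1]
H [3,1]
H [3,1]
H [3,1]
F [5,1]
F [5,4]
F [1,4]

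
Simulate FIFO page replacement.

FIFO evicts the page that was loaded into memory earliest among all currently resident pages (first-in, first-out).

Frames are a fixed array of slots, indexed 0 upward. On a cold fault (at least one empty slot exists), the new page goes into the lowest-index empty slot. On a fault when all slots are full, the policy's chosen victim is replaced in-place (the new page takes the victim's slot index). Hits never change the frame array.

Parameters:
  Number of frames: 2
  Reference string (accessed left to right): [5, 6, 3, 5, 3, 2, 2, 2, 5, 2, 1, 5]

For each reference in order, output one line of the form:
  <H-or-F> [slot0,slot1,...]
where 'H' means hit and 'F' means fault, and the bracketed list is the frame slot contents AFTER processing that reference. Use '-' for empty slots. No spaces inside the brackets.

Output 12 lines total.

F [5,-]
F [5,6]
F [3,6]
F [3,5]
H [3,5]
F [2,5]
H [2,5]
H [2,5]
H [2,5]
H [2,5]
F [2,1]
F [5,1]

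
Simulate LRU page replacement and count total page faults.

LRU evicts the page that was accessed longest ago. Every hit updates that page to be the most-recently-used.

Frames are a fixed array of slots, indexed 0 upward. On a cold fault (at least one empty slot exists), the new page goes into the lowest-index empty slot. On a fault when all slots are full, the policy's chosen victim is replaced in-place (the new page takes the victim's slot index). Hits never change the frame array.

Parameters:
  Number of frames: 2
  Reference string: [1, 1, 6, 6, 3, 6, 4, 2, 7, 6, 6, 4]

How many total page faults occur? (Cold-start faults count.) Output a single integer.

Answer: 8

Derivation:
Step 0: ref 1 → FAULT, frames=[1,-]
Step 1: ref 1 → HIT, frames=[1,-]
Step 2: ref 6 → FAULT, frames=[1,6]
Step 3: ref 6 → HIT, frames=[1,6]
Step 4: ref 3 → FAULT (evict 1), frames=[3,6]
Step 5: ref 6 → HIT, frames=[3,6]
Step 6: ref 4 → FAULT (evict 3), frames=[4,6]
Step 7: ref 2 → FAULT (evict 6), frames=[4,2]
Step 8: ref 7 → FAULT (evict 4), frames=[7,2]
Step 9: ref 6 → FAULT (evict 2), frames=[7,6]
Step 10: ref 6 → HIT, frames=[7,6]
Step 11: ref 4 → FAULT (evict 7), frames=[4,6]
Total faults: 8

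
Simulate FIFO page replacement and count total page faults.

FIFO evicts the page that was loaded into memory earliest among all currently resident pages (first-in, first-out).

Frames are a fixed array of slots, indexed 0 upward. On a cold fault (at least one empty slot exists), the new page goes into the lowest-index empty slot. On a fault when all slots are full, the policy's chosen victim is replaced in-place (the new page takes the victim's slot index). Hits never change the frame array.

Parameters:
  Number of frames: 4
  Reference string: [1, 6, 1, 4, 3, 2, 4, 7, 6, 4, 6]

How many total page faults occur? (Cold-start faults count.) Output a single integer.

Answer: 8

Derivation:
Step 0: ref 1 → FAULT, frames=[1,-,-,-]
Step 1: ref 6 → FAULT, frames=[1,6,-,-]
Step 2: ref 1 → HIT, frames=[1,6,-,-]
Step 3: ref 4 → FAULT, frames=[1,6,4,-]
Step 4: ref 3 → FAULT, frames=[1,6,4,3]
Step 5: ref 2 → FAULT (evict 1), frames=[2,6,4,3]
Step 6: ref 4 → HIT, frames=[2,6,4,3]
Step 7: ref 7 → FAULT (evict 6), frames=[2,7,4,3]
Step 8: ref 6 → FAULT (evict 4), frames=[2,7,6,3]
Step 9: ref 4 → FAULT (evict 3), frames=[2,7,6,4]
Step 10: ref 6 → HIT, frames=[2,7,6,4]
Total faults: 8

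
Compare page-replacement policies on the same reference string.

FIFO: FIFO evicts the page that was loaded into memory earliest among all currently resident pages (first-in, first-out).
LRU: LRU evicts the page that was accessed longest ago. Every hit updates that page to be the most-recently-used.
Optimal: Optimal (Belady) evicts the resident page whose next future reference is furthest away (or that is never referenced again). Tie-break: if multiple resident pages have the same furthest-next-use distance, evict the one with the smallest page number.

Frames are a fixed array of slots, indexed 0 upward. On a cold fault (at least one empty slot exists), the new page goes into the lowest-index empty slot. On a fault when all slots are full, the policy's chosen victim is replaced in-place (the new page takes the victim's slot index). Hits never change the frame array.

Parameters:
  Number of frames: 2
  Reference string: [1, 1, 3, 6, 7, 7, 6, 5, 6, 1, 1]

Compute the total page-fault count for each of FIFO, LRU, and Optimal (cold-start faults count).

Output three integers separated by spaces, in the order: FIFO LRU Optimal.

Answer: 7 6 6

Derivation:
--- FIFO ---
  step 0: ref 1 -> FAULT, frames=[1,-] (faults so far: 1)
  step 1: ref 1 -> HIT, frames=[1,-] (faults so far: 1)
  step 2: ref 3 -> FAULT, frames=[1,3] (faults so far: 2)
  step 3: ref 6 -> FAULT, evict 1, frames=[6,3] (faults so far: 3)
  step 4: ref 7 -> FAULT, evict 3, frames=[6,7] (faults so far: 4)
  step 5: ref 7 -> HIT, frames=[6,7] (faults so far: 4)
  step 6: ref 6 -> HIT, frames=[6,7] (faults so far: 4)
  step 7: ref 5 -> FAULT, evict 6, frames=[5,7] (faults so far: 5)
  step 8: ref 6 -> FAULT, evict 7, frames=[5,6] (faults so far: 6)
  step 9: ref 1 -> FAULT, evict 5, frames=[1,6] (faults so far: 7)
  step 10: ref 1 -> HIT, frames=[1,6] (faults so far: 7)
  FIFO total faults: 7
--- LRU ---
  step 0: ref 1 -> FAULT, frames=[1,-] (faults so far: 1)
  step 1: ref 1 -> HIT, frames=[1,-] (faults so far: 1)
  step 2: ref 3 -> FAULT, frames=[1,3] (faults so far: 2)
  step 3: ref 6 -> FAULT, evict 1, frames=[6,3] (faults so far: 3)
  step 4: ref 7 -> FAULT, evict 3, frames=[6,7] (faults so far: 4)
  step 5: ref 7 -> HIT, frames=[6,7] (faults so far: 4)
  step 6: ref 6 -> HIT, frames=[6,7] (faults so far: 4)
  step 7: ref 5 -> FAULT, evict 7, frames=[6,5] (faults so far: 5)
  step 8: ref 6 -> HIT, frames=[6,5] (faults so far: 5)
  step 9: ref 1 -> FAULT, evict 5, frames=[6,1] (faults so far: 6)
  step 10: ref 1 -> HIT, frames=[6,1] (faults so far: 6)
  LRU total faults: 6
--- Optimal ---
  step 0: ref 1 -> FAULT, frames=[1,-] (faults so far: 1)
  step 1: ref 1 -> HIT, frames=[1,-] (faults so far: 1)
  step 2: ref 3 -> FAULT, frames=[1,3] (faults so far: 2)
  step 3: ref 6 -> FAULT, evict 3, frames=[1,6] (faults so far: 3)
  step 4: ref 7 -> FAULT, evict 1, frames=[7,6] (faults so far: 4)
  step 5: ref 7 -> HIT, frames=[7,6] (faults so far: 4)
  step 6: ref 6 -> HIT, frames=[7,6] (faults so far: 4)
  step 7: ref 5 -> FAULT, evict 7, frames=[5,6] (faults so far: 5)
  step 8: ref 6 -> HIT, frames=[5,6] (faults so far: 5)
  step 9: ref 1 -> FAULT, evict 5, frames=[1,6] (faults so far: 6)
  step 10: ref 1 -> HIT, frames=[1,6] (faults so far: 6)
  Optimal total faults: 6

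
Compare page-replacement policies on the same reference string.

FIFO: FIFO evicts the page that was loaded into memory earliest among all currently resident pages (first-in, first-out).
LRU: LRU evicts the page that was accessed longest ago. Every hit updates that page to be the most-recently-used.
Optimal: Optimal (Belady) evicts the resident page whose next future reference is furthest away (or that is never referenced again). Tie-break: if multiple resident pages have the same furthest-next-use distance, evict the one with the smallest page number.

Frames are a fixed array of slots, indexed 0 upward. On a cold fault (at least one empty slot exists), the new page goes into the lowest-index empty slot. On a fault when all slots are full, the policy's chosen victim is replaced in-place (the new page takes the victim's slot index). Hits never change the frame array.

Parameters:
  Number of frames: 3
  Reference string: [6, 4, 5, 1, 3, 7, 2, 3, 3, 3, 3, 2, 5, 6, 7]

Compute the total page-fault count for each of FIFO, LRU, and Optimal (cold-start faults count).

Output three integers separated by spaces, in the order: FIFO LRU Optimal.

--- FIFO ---
  step 0: ref 6 -> FAULT, frames=[6,-,-] (faults so far: 1)
  step 1: ref 4 -> FAULT, frames=[6,4,-] (faults so far: 2)
  step 2: ref 5 -> FAULT, frames=[6,4,5] (faults so far: 3)
  step 3: ref 1 -> FAULT, evict 6, frames=[1,4,5] (faults so far: 4)
  step 4: ref 3 -> FAULT, evict 4, frames=[1,3,5] (faults so far: 5)
  step 5: ref 7 -> FAULT, evict 5, frames=[1,3,7] (faults so far: 6)
  step 6: ref 2 -> FAULT, evict 1, frames=[2,3,7] (faults so far: 7)
  step 7: ref 3 -> HIT, frames=[2,3,7] (faults so far: 7)
  step 8: ref 3 -> HIT, frames=[2,3,7] (faults so far: 7)
  step 9: ref 3 -> HIT, frames=[2,3,7] (faults so far: 7)
  step 10: ref 3 -> HIT, frames=[2,3,7] (faults so far: 7)
  step 11: ref 2 -> HIT, frames=[2,3,7] (faults so far: 7)
  step 12: ref 5 -> FAULT, evict 3, frames=[2,5,7] (faults so far: 8)
  step 13: ref 6 -> FAULT, evict 7, frames=[2,5,6] (faults so far: 9)
  step 14: ref 7 -> FAULT, evict 2, frames=[7,5,6] (faults so far: 10)
  FIFO total faults: 10
--- LRU ---
  step 0: ref 6 -> FAULT, frames=[6,-,-] (faults so far: 1)
  step 1: ref 4 -> FAULT, frames=[6,4,-] (faults so far: 2)
  step 2: ref 5 -> FAULT, frames=[6,4,5] (faults so far: 3)
  step 3: ref 1 -> FAULT, evict 6, frames=[1,4,5] (faults so far: 4)
  step 4: ref 3 -> FAULT, evict 4, frames=[1,3,5] (faults so far: 5)
  step 5: ref 7 -> FAULT, evict 5, frames=[1,3,7] (faults so far: 6)
  step 6: ref 2 -> FAULT, evict 1, frames=[2,3,7] (faults so far: 7)
  step 7: ref 3 -> HIT, frames=[2,3,7] (faults so far: 7)
  step 8: ref 3 -> HIT, frames=[2,3,7] (faults so far: 7)
  step 9: ref 3 -> HIT, frames=[2,3,7] (faults so far: 7)
  step 10: ref 3 -> HIT, frames=[2,3,7] (faults so far: 7)
  step 11: ref 2 -> HIT, frames=[2,3,7] (faults so far: 7)
  step 12: ref 5 -> FAULT, evict 7, frames=[2,3,5] (faults so far: 8)
  step 13: ref 6 -> FAULT, evict 3, frames=[2,6,5] (faults so far: 9)
  step 14: ref 7 -> FAULT, evict 2, frames=[7,6,5] (faults so far: 10)
  LRU total faults: 10
--- Optimal ---
  step 0: ref 6 -> FAULT, frames=[6,-,-] (faults so far: 1)
  step 1: ref 4 -> FAULT, frames=[6,4,-] (faults so far: 2)
  step 2: ref 5 -> FAULT, frames=[6,4,5] (faults so far: 3)
  step 3: ref 1 -> FAULT, evict 4, frames=[6,1,5] (faults so far: 4)
  step 4: ref 3 -> FAULT, evict 1, frames=[6,3,5] (faults so far: 5)
  step 5: ref 7 -> FAULT, evict 6, frames=[7,3,5] (faults so far: 6)
  step 6: ref 2 -> FAULT, evict 7, frames=[2,3,5] (faults so far: 7)
  step 7: ref 3 -> HIT, frames=[2,3,5] (faults so far: 7)
  step 8: ref 3 -> HIT, frames=[2,3,5] (faults so far: 7)
  step 9: ref 3 -> HIT, frames=[2,3,5] (faults so far: 7)
  step 10: ref 3 -> HIT, frames=[2,3,5] (faults so far: 7)
  step 11: ref 2 -> HIT, frames=[2,3,5] (faults so far: 7)
  step 12: ref 5 -> HIT, frames=[2,3,5] (faults so far: 7)
  step 13: ref 6 -> FAULT, evict 2, frames=[6,3,5] (faults so far: 8)
  step 14: ref 7 -> FAULT, evict 3, frames=[6,7,5] (faults so far: 9)
  Optimal total faults: 9

Answer: 10 10 9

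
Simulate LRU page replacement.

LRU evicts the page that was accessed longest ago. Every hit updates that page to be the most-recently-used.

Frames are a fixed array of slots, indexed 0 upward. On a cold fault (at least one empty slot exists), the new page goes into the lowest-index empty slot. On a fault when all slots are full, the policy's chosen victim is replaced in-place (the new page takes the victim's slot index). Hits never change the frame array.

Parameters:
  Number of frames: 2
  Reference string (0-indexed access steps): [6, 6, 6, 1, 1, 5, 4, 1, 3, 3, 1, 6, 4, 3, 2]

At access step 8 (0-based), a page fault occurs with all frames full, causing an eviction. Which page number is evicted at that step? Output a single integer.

Answer: 4

Derivation:
Step 0: ref 6 -> FAULT, frames=[6,-]
Step 1: ref 6 -> HIT, frames=[6,-]
Step 2: ref 6 -> HIT, frames=[6,-]
Step 3: ref 1 -> FAULT, frames=[6,1]
Step 4: ref 1 -> HIT, frames=[6,1]
Step 5: ref 5 -> FAULT, evict 6, frames=[5,1]
Step 6: ref 4 -> FAULT, evict 1, frames=[5,4]
Step 7: ref 1 -> FAULT, evict 5, frames=[1,4]
Step 8: ref 3 -> FAULT, evict 4, frames=[1,3]
At step 8: evicted page 4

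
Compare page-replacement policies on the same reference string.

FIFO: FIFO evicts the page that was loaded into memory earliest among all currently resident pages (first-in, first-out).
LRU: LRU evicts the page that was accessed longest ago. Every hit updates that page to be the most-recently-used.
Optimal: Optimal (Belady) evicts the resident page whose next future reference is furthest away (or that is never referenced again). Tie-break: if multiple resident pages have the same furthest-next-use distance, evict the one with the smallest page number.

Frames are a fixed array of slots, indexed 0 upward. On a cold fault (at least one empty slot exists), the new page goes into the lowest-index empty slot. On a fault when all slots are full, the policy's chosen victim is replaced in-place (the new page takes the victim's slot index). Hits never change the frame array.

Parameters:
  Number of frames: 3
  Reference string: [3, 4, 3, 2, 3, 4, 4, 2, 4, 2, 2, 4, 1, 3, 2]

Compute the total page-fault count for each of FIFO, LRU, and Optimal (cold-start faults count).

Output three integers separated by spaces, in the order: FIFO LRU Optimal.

Answer: 5 6 4

Derivation:
--- FIFO ---
  step 0: ref 3 -> FAULT, frames=[3,-,-] (faults so far: 1)
  step 1: ref 4 -> FAULT, frames=[3,4,-] (faults so far: 2)
  step 2: ref 3 -> HIT, frames=[3,4,-] (faults so far: 2)
  step 3: ref 2 -> FAULT, frames=[3,4,2] (faults so far: 3)
  step 4: ref 3 -> HIT, frames=[3,4,2] (faults so far: 3)
  step 5: ref 4 -> HIT, frames=[3,4,2] (faults so far: 3)
  step 6: ref 4 -> HIT, frames=[3,4,2] (faults so far: 3)
  step 7: ref 2 -> HIT, frames=[3,4,2] (faults so far: 3)
  step 8: ref 4 -> HIT, frames=[3,4,2] (faults so far: 3)
  step 9: ref 2 -> HIT, frames=[3,4,2] (faults so far: 3)
  step 10: ref 2 -> HIT, frames=[3,4,2] (faults so far: 3)
  step 11: ref 4 -> HIT, frames=[3,4,2] (faults so far: 3)
  step 12: ref 1 -> FAULT, evict 3, frames=[1,4,2] (faults so far: 4)
  step 13: ref 3 -> FAULT, evict 4, frames=[1,3,2] (faults so far: 5)
  step 14: ref 2 -> HIT, frames=[1,3,2] (faults so far: 5)
  FIFO total faults: 5
--- LRU ---
  step 0: ref 3 -> FAULT, frames=[3,-,-] (faults so far: 1)
  step 1: ref 4 -> FAULT, frames=[3,4,-] (faults so far: 2)
  step 2: ref 3 -> HIT, frames=[3,4,-] (faults so far: 2)
  step 3: ref 2 -> FAULT, frames=[3,4,2] (faults so far: 3)
  step 4: ref 3 -> HIT, frames=[3,4,2] (faults so far: 3)
  step 5: ref 4 -> HIT, frames=[3,4,2] (faults so far: 3)
  step 6: ref 4 -> HIT, frames=[3,4,2] (faults so far: 3)
  step 7: ref 2 -> HIT, frames=[3,4,2] (faults so far: 3)
  step 8: ref 4 -> HIT, frames=[3,4,2] (faults so far: 3)
  step 9: ref 2 -> HIT, frames=[3,4,2] (faults so far: 3)
  step 10: ref 2 -> HIT, frames=[3,4,2] (faults so far: 3)
  step 11: ref 4 -> HIT, frames=[3,4,2] (faults so far: 3)
  step 12: ref 1 -> FAULT, evict 3, frames=[1,4,2] (faults so far: 4)
  step 13: ref 3 -> FAULT, evict 2, frames=[1,4,3] (faults so far: 5)
  step 14: ref 2 -> FAULT, evict 4, frames=[1,2,3] (faults so far: 6)
  LRU total faults: 6
--- Optimal ---
  step 0: ref 3 -> FAULT, frames=[3,-,-] (faults so far: 1)
  step 1: ref 4 -> FAULT, frames=[3,4,-] (faults so far: 2)
  step 2: ref 3 -> HIT, frames=[3,4,-] (faults so far: 2)
  step 3: ref 2 -> FAULT, frames=[3,4,2] (faults so far: 3)
  step 4: ref 3 -> HIT, frames=[3,4,2] (faults so far: 3)
  step 5: ref 4 -> HIT, frames=[3,4,2] (faults so far: 3)
  step 6: ref 4 -> HIT, frames=[3,4,2] (faults so far: 3)
  step 7: ref 2 -> HIT, frames=[3,4,2] (faults so far: 3)
  step 8: ref 4 -> HIT, frames=[3,4,2] (faults so far: 3)
  step 9: ref 2 -> HIT, frames=[3,4,2] (faults so far: 3)
  step 10: ref 2 -> HIT, frames=[3,4,2] (faults so far: 3)
  step 11: ref 4 -> HIT, frames=[3,4,2] (faults so far: 3)
  step 12: ref 1 -> FAULT, evict 4, frames=[3,1,2] (faults so far: 4)
  step 13: ref 3 -> HIT, frames=[3,1,2] (faults so far: 4)
  step 14: ref 2 -> HIT, frames=[3,1,2] (faults so far: 4)
  Optimal total faults: 4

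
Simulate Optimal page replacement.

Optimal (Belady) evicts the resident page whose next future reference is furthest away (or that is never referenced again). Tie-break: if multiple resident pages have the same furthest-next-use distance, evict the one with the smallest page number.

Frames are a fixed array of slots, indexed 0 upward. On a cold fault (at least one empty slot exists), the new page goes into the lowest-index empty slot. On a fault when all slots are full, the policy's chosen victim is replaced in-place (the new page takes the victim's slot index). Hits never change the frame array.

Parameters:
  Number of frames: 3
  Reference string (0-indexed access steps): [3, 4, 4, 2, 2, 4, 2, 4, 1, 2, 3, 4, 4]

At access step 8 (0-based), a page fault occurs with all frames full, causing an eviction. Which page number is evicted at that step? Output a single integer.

Answer: 4

Derivation:
Step 0: ref 3 -> FAULT, frames=[3,-,-]
Step 1: ref 4 -> FAULT, frames=[3,4,-]
Step 2: ref 4 -> HIT, frames=[3,4,-]
Step 3: ref 2 -> FAULT, frames=[3,4,2]
Step 4: ref 2 -> HIT, frames=[3,4,2]
Step 5: ref 4 -> HIT, frames=[3,4,2]
Step 6: ref 2 -> HIT, frames=[3,4,2]
Step 7: ref 4 -> HIT, frames=[3,4,2]
Step 8: ref 1 -> FAULT, evict 4, frames=[3,1,2]
At step 8: evicted page 4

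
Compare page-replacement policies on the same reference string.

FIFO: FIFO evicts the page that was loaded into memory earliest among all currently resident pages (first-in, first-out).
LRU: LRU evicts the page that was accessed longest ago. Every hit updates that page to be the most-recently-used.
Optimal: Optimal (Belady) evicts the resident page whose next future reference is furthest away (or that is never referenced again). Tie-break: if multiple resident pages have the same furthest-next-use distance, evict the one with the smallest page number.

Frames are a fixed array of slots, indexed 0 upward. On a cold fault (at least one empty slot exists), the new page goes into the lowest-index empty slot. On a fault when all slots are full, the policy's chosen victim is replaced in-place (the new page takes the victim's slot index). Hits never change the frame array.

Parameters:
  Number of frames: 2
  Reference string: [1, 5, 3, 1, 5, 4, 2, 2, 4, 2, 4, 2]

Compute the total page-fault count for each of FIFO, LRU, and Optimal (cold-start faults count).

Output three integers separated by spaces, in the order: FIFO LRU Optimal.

Answer: 7 7 6

Derivation:
--- FIFO ---
  step 0: ref 1 -> FAULT, frames=[1,-] (faults so far: 1)
  step 1: ref 5 -> FAULT, frames=[1,5] (faults so far: 2)
  step 2: ref 3 -> FAULT, evict 1, frames=[3,5] (faults so far: 3)
  step 3: ref 1 -> FAULT, evict 5, frames=[3,1] (faults so far: 4)
  step 4: ref 5 -> FAULT, evict 3, frames=[5,1] (faults so far: 5)
  step 5: ref 4 -> FAULT, evict 1, frames=[5,4] (faults so far: 6)
  step 6: ref 2 -> FAULT, evict 5, frames=[2,4] (faults so far: 7)
  step 7: ref 2 -> HIT, frames=[2,4] (faults so far: 7)
  step 8: ref 4 -> HIT, frames=[2,4] (faults so far: 7)
  step 9: ref 2 -> HIT, frames=[2,4] (faults so far: 7)
  step 10: ref 4 -> HIT, frames=[2,4] (faults so far: 7)
  step 11: ref 2 -> HIT, frames=[2,4] (faults so far: 7)
  FIFO total faults: 7
--- LRU ---
  step 0: ref 1 -> FAULT, frames=[1,-] (faults so far: 1)
  step 1: ref 5 -> FAULT, frames=[1,5] (faults so far: 2)
  step 2: ref 3 -> FAULT, evict 1, frames=[3,5] (faults so far: 3)
  step 3: ref 1 -> FAULT, evict 5, frames=[3,1] (faults so far: 4)
  step 4: ref 5 -> FAULT, evict 3, frames=[5,1] (faults so far: 5)
  step 5: ref 4 -> FAULT, evict 1, frames=[5,4] (faults so far: 6)
  step 6: ref 2 -> FAULT, evict 5, frames=[2,4] (faults so far: 7)
  step 7: ref 2 -> HIT, frames=[2,4] (faults so far: 7)
  step 8: ref 4 -> HIT, frames=[2,4] (faults so far: 7)
  step 9: ref 2 -> HIT, frames=[2,4] (faults so far: 7)
  step 10: ref 4 -> HIT, frames=[2,4] (faults so far: 7)
  step 11: ref 2 -> HIT, frames=[2,4] (faults so far: 7)
  LRU total faults: 7
--- Optimal ---
  step 0: ref 1 -> FAULT, frames=[1,-] (faults so far: 1)
  step 1: ref 5 -> FAULT, frames=[1,5] (faults so far: 2)
  step 2: ref 3 -> FAULT, evict 5, frames=[1,3] (faults so far: 3)
  step 3: ref 1 -> HIT, frames=[1,3] (faults so far: 3)
  step 4: ref 5 -> FAULT, evict 1, frames=[5,3] (faults so far: 4)
  step 5: ref 4 -> FAULT, evict 3, frames=[5,4] (faults so far: 5)
  step 6: ref 2 -> FAULT, evict 5, frames=[2,4] (faults so far: 6)
  step 7: ref 2 -> HIT, frames=[2,4] (faults so far: 6)
  step 8: ref 4 -> HIT, frames=[2,4] (faults so far: 6)
  step 9: ref 2 -> HIT, frames=[2,4] (faults so far: 6)
  step 10: ref 4 -> HIT, frames=[2,4] (faults so far: 6)
  step 11: ref 2 -> HIT, frames=[2,4] (faults so far: 6)
  Optimal total faults: 6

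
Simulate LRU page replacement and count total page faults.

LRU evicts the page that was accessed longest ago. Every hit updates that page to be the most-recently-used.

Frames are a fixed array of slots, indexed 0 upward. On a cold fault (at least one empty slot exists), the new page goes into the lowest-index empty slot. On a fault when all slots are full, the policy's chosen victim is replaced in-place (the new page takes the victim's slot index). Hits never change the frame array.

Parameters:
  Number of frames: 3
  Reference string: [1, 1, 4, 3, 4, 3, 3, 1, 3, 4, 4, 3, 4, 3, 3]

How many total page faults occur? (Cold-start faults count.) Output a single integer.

Step 0: ref 1 → FAULT, frames=[1,-,-]
Step 1: ref 1 → HIT, frames=[1,-,-]
Step 2: ref 4 → FAULT, frames=[1,4,-]
Step 3: ref 3 → FAULT, frames=[1,4,3]
Step 4: ref 4 → HIT, frames=[1,4,3]
Step 5: ref 3 → HIT, frames=[1,4,3]
Step 6: ref 3 → HIT, frames=[1,4,3]
Step 7: ref 1 → HIT, frames=[1,4,3]
Step 8: ref 3 → HIT, frames=[1,4,3]
Step 9: ref 4 → HIT, frames=[1,4,3]
Step 10: ref 4 → HIT, frames=[1,4,3]
Step 11: ref 3 → HIT, frames=[1,4,3]
Step 12: ref 4 → HIT, frames=[1,4,3]
Step 13: ref 3 → HIT, frames=[1,4,3]
Step 14: ref 3 → HIT, frames=[1,4,3]
Total faults: 3

Answer: 3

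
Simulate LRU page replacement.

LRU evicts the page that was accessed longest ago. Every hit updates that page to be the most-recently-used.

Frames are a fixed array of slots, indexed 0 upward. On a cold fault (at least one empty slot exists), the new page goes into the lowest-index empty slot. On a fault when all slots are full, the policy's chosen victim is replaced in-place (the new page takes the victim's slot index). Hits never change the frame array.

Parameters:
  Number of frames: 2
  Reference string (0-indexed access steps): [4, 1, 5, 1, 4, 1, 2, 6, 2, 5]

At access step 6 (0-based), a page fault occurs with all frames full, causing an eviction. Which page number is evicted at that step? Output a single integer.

Step 0: ref 4 -> FAULT, frames=[4,-]
Step 1: ref 1 -> FAULT, frames=[4,1]
Step 2: ref 5 -> FAULT, evict 4, frames=[5,1]
Step 3: ref 1 -> HIT, frames=[5,1]
Step 4: ref 4 -> FAULT, evict 5, frames=[4,1]
Step 5: ref 1 -> HIT, frames=[4,1]
Step 6: ref 2 -> FAULT, evict 4, frames=[2,1]
At step 6: evicted page 4

Answer: 4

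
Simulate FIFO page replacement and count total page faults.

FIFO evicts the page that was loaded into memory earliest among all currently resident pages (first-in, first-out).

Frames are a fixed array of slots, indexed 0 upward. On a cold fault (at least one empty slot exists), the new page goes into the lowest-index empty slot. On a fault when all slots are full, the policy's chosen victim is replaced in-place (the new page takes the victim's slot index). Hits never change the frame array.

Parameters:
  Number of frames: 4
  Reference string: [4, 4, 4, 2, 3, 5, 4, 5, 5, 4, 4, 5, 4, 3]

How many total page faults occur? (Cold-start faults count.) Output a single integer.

Step 0: ref 4 → FAULT, frames=[4,-,-,-]
Step 1: ref 4 → HIT, frames=[4,-,-,-]
Step 2: ref 4 → HIT, frames=[4,-,-,-]
Step 3: ref 2 → FAULT, frames=[4,2,-,-]
Step 4: ref 3 → FAULT, frames=[4,2,3,-]
Step 5: ref 5 → FAULT, frames=[4,2,3,5]
Step 6: ref 4 → HIT, frames=[4,2,3,5]
Step 7: ref 5 → HIT, frames=[4,2,3,5]
Step 8: ref 5 → HIT, frames=[4,2,3,5]
Step 9: ref 4 → HIT, frames=[4,2,3,5]
Step 10: ref 4 → HIT, frames=[4,2,3,5]
Step 11: ref 5 → HIT, frames=[4,2,3,5]
Step 12: ref 4 → HIT, frames=[4,2,3,5]
Step 13: ref 3 → HIT, frames=[4,2,3,5]
Total faults: 4

Answer: 4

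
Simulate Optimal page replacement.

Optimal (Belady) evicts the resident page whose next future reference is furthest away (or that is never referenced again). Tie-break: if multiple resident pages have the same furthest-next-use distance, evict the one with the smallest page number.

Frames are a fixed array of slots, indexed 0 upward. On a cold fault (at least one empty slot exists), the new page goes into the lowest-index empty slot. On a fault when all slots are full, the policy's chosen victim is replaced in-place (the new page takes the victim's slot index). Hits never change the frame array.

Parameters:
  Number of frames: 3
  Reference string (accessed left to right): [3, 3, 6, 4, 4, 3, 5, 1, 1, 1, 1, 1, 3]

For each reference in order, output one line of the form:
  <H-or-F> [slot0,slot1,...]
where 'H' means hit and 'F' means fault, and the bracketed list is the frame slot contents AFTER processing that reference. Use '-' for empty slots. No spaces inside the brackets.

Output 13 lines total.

F [3,-,-]
H [3,-,-]
F [3,6,-]
F [3,6,4]
H [3,6,4]
H [3,6,4]
F [3,6,5]
F [3,6,1]
H [3,6,1]
H [3,6,1]
H [3,6,1]
H [3,6,1]
H [3,6,1]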